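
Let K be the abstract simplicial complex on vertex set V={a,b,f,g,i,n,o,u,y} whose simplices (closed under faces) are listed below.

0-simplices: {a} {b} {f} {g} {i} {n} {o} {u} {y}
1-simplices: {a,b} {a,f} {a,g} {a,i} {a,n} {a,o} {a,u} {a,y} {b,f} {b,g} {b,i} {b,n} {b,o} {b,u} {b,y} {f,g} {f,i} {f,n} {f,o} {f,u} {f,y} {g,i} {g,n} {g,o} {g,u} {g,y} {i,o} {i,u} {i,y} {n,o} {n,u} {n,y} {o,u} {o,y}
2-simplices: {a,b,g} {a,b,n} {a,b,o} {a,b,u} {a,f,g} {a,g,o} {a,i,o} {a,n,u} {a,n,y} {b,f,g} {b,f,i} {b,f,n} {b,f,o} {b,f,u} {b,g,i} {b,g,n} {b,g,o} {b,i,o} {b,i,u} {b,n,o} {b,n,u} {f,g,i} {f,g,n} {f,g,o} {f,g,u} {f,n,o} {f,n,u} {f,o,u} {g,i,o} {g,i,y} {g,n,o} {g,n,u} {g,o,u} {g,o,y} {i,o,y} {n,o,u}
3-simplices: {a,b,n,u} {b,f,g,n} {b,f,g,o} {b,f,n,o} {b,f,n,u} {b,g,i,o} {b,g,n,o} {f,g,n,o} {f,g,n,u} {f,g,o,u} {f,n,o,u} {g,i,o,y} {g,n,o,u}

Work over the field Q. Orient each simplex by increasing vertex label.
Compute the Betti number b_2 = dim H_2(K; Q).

b_2=2

n_0=9 n_1=34 n_2=36 n_3=13  [Q]
∂1: piv[ab,af,ag,ai,an,ao,au,ay] rk=8  ker:bf,bg,bi,bn,bo,bu,by,fg,fi,fn,fo,fu,fy,gi,gn,go,gu,gy,io,iu,iy,no,nu,ny,ou,oy
∂2: piv[abg,abn,abo,abu,afg,ago,aio,anu,any,bfg,bfi,bfn,bfo,bfu,bgi,bgn,bio,biu,bno,fgu,fou,giy,goy] rk=23  ker:bgo,bnu,fgi,fgn,fgo,fno,fnu,gio,gno,gnu,gou,ioy,nou
∂3: piv[abnu,bfgn,bfgo,bfno,bfnu,bgio,bgno,fgnu,fgou,fnou,gioy] rk=11  ker:fgno,gnou
b_2=(36−23)−11=2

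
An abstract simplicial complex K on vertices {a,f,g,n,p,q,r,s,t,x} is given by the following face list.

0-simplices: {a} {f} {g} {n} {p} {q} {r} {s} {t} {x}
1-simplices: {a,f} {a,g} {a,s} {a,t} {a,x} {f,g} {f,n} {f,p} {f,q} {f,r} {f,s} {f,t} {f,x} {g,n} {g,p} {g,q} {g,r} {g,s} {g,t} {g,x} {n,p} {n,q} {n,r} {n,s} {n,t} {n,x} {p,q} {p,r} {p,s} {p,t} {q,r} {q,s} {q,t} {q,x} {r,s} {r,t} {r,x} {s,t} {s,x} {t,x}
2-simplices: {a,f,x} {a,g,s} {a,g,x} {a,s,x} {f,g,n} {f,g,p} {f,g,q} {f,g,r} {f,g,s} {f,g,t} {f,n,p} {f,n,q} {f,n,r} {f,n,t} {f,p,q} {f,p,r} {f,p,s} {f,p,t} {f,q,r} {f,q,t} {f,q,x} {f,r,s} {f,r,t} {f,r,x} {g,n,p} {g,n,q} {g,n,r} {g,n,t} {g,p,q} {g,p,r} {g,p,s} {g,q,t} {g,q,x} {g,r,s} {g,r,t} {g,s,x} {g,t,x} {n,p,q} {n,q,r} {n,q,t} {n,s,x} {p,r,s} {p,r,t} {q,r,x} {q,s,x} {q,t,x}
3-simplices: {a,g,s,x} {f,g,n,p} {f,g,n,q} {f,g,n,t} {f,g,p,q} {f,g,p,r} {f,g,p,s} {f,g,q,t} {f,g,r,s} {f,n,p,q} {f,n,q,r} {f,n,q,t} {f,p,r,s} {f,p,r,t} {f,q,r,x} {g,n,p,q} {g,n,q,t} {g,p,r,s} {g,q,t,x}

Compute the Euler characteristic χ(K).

n_0=10 n_1=40 n_2=46 n_3=19
χ=+10−40+46−19=-3

χ(K)=-3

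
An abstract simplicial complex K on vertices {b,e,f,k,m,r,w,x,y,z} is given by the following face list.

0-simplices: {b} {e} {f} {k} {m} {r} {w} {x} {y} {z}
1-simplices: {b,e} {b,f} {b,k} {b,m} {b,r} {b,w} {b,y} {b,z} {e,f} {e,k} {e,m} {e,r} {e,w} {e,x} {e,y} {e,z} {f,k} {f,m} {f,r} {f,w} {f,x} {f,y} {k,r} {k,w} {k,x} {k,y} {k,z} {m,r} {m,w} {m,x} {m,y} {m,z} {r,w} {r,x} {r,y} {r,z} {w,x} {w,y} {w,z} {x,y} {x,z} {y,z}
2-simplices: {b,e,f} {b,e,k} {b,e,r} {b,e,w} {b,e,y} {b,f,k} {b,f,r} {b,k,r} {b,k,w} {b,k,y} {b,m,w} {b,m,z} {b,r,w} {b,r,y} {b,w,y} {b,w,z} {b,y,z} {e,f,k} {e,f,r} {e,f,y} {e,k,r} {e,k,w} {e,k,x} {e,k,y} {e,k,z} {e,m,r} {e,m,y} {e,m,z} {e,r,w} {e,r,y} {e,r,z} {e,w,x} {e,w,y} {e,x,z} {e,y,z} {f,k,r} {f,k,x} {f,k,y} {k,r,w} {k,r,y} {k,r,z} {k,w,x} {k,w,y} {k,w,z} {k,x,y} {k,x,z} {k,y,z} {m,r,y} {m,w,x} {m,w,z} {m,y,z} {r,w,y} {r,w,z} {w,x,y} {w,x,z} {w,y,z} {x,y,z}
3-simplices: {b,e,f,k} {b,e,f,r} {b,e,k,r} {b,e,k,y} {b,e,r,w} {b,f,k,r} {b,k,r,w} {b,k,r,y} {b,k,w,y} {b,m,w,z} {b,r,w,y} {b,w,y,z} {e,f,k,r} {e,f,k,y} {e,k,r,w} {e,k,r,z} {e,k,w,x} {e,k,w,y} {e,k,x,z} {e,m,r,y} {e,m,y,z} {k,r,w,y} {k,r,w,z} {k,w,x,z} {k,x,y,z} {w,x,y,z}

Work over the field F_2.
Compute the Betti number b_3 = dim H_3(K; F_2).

n_0=10 n_1=42 n_2=57 n_3=26  [Z2]
∂1: piv[be,bf,bk,bm,br,bw,by,bz,ex] rk=9  ker:ef,ek,em,er,ew,ey,ez,fk,fm,fr,fw,fx,fy,kr,kw,kx,ky,kz,mr,mw,mx,my,mz,rw,rx,ry,rz,wx,wy,wz,xy,xz,yz
∂2: piv[bef,bek,ber,bew,bey,bfk,bfr,bkr,bkw,bky,bmw,bmz,brw,bry,bwy,bwz,byz,efy,ekx,ekz,emr,emy,emz,erz,ewx,exz,eyz,fkx,kxy,mwx] rk=30  ker:efk,efr,ekr,ekw,eky,erw,ery,ewy,fkr,fky,krw,kry,krz,kwx,kwy,kwz,kxz,kyz,mry,mwz,myz,rwy,rwz,wxy,wxz,wyz,xyz
∂3: piv[befk,befr,bekr,beky,berw,bfkr,bkrw,bkry,bkwy,bmwz,brwy,bwyz,efky,ekrw,ekrz,ekwx,ekwy,ekxz,emry,emyz,krwz,kwxz,kxyz,wxyz] rk=24  ker:efkr,krwy
b_3=(26−24)−0=2

b_3=2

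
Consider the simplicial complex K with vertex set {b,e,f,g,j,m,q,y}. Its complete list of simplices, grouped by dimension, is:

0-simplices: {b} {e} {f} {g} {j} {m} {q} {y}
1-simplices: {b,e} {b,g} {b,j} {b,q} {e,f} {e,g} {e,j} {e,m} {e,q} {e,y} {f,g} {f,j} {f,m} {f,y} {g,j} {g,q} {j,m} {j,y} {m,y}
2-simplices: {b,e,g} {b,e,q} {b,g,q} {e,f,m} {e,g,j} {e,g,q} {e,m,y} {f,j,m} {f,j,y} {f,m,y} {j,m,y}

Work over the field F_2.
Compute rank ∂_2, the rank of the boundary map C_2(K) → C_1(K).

n_0=8 n_1=19 n_2=11  [Z2]
∂1: piv[be,bg,bj,bq,ef,em,ey] rk=7  ker:eg,ej,eq,fg,fj,fm,fy,gj,gq,jm,jy,my
∂2: piv[beg,beq,bgq,efm,egj,emy,fjm,fjy,fmy] rk=9  ker:egq,jmy
rk∂_2=9

rank∂_2=9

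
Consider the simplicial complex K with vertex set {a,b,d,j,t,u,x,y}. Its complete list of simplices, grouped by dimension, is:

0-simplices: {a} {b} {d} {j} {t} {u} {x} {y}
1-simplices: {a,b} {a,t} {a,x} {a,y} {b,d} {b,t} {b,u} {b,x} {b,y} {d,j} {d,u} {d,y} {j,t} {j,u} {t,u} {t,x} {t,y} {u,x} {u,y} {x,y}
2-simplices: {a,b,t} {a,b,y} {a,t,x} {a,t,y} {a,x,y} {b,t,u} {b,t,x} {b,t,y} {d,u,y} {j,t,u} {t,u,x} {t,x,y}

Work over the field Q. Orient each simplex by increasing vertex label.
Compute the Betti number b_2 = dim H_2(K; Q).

b_2=2

n_0=8 n_1=20 n_2=12  [Q]
∂1: piv[ab,at,ax,ay,bd,bu,dj] rk=7  ker:bt,bx,by,du,dy,jt,ju,tu,tx,ty,ux,uy,xy
∂2: piv[abt,aby,atx,aty,axy,btu,btx,duy,jtu,tux] rk=10  ker:bty,txy
b_2=(12−10)−0=2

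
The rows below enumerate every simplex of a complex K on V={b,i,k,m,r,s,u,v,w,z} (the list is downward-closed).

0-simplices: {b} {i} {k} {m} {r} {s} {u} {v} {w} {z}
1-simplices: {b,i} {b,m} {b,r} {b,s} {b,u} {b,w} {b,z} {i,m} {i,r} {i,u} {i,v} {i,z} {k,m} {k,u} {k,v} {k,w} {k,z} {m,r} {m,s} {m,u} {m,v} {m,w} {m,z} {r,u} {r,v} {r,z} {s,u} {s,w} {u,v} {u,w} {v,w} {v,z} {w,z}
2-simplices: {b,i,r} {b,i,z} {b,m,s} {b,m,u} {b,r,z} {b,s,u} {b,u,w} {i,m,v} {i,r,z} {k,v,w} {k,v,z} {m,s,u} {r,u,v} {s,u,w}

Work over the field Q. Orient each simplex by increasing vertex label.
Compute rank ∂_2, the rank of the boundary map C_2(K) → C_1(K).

n_0=10 n_1=33 n_2=14  [Q]
∂1: piv[bi,bm,br,bs,bu,bw,bz,iv,km] rk=9  ker:im,ir,iu,iz,ku,kv,kw,kz,mr,ms,mu,mv,mw,mz,ru,rv,rz,su,sw,uv,uw,vw,vz,wz
∂2: piv[bir,biz,bms,bmu,brz,bsu,buw,imv,kvw,kvz,ruv,suw] rk=12  ker:irz,msu
rk∂_2=12

rank∂_2=12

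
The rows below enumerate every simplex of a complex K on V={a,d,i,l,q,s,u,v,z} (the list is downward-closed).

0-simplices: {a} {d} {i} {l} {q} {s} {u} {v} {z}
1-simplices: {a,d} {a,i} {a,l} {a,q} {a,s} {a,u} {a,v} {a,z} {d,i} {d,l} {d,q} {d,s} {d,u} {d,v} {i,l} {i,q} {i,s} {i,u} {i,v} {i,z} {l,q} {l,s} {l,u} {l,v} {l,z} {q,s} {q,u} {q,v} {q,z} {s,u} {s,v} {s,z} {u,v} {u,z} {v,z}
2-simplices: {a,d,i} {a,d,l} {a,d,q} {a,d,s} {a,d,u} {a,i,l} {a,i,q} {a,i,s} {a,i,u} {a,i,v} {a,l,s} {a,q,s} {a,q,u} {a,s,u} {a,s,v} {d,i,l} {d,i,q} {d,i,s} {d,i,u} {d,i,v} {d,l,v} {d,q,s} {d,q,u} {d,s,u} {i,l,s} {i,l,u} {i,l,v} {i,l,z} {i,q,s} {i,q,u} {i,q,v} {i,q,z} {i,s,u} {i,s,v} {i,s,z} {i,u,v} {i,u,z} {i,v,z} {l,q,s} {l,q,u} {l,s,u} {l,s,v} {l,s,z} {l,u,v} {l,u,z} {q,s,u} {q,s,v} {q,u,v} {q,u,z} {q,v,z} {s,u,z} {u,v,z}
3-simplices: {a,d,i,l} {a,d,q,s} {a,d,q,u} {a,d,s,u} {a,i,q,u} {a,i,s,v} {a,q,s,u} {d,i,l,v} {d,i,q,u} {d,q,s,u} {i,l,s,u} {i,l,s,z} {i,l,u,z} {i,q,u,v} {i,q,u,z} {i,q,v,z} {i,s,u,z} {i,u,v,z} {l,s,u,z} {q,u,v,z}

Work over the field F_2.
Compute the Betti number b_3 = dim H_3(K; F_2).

b_3=3

n_0=9 n_1=35 n_2=52 n_3=20  [Z2]
∂1: piv[ad,ai,al,aq,as,au,av,az] rk=8  ker:di,dl,dq,ds,du,dv,il,iq,is,iu,iv,iz,lq,ls,lu,lv,lz,qs,qu,qv,qz,su,sv,sz,uv,uz,vz
∂2: piv[adi,adl,adq,ads,adu,ail,aiq,ais,aiu,aiv,als,aqs,aqu,asu,asv,div,dlv,ilu,ilz,iqv,iqz,isz,iuv,iuz,ivz,lqs] rk=26  ker:dil,diq,dis,diu,dqs,dqu,dsu,ils,ilv,iqs,iqu,isu,isv,lqu,lsu,lsv,lsz,luv,luz,qsu,qsv,quv,quz,qvz,suz,uvz
∂3: piv[adil,adqs,adqu,adsu,aiqu,aisv,aqsu,dilv,diqu,ilsu,ilsz,iluz,iquv,iquz,iqvz,isuz,iuvz] rk=17  ker:dqsu,lsuz,quvz
b_3=(20−17)−0=3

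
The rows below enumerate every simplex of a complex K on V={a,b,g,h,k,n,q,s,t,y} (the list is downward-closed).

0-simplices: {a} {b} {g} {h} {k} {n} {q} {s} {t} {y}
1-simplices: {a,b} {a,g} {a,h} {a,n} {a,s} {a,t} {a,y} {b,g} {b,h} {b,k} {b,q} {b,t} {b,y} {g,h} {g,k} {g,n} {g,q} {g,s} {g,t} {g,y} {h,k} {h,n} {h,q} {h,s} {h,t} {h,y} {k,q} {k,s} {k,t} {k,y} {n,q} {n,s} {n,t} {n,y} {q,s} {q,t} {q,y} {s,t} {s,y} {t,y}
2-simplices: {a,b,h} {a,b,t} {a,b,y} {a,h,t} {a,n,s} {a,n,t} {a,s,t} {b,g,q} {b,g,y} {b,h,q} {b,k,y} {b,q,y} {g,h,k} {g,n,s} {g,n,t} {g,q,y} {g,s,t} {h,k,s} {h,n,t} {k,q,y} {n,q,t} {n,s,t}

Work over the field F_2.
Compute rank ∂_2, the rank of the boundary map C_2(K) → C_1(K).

rank∂_2=19

n_0=10 n_1=40 n_2=22  [Z2]
∂1: piv[ab,ag,ah,an,as,at,ay,bk,bq] rk=9  ker:bg,bh,bt,by,gh,gk,gn,gq,gs,gt,gy,hk,hn,hq,hs,ht,hy,kq,ks,kt,ky,nq,ns,nt,ny,qs,qt,qy,st,sy,ty
∂2: piv[abh,abt,aby,aht,ans,ant,ast,bgq,bgy,bhq,bky,bqy,ghk,gns,gnt,hks,hnt,kqy,nqt] rk=19  ker:gqy,gst,nst
rk∂_2=19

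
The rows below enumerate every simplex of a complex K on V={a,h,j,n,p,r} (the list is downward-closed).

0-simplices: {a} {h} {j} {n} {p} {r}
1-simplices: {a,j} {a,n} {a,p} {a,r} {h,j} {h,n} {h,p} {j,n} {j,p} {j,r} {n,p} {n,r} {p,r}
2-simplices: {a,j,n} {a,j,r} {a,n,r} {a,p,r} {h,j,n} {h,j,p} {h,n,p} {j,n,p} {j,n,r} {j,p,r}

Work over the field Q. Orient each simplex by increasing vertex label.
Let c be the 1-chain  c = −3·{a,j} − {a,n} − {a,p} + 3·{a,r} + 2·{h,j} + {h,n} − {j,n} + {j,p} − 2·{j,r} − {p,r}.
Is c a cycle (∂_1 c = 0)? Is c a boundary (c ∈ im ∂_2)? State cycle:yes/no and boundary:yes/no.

n_0=6 n_1=13 n_2=10  [Q]
∂1: piv[aj,an,ap,ar,hj] rk=5  ker:hn,hp,jn,jp,jr,np,nr,pr
∂2: piv[ajn,ajr,anr,apr,hjn,hjp,hnp,jpr] rk=8  ker:jnp,jnr
∂1c = 2·{a} − 3·{h} + {j} − {n} + {p}

cycle:no boundary:no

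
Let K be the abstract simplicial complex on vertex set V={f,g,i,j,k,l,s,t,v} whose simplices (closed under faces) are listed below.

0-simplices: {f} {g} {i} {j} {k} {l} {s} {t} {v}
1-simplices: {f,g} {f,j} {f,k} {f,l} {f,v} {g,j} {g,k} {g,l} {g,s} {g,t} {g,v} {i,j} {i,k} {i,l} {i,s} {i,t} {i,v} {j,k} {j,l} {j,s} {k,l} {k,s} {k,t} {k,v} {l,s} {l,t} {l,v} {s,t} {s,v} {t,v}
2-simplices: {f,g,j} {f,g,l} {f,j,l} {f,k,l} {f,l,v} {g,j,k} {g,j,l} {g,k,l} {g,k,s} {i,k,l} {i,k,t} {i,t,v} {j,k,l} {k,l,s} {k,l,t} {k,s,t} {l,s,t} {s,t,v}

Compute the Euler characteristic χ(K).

χ(K)=-3

n_0=9 n_1=30 n_2=18
χ=+9−30+18=-3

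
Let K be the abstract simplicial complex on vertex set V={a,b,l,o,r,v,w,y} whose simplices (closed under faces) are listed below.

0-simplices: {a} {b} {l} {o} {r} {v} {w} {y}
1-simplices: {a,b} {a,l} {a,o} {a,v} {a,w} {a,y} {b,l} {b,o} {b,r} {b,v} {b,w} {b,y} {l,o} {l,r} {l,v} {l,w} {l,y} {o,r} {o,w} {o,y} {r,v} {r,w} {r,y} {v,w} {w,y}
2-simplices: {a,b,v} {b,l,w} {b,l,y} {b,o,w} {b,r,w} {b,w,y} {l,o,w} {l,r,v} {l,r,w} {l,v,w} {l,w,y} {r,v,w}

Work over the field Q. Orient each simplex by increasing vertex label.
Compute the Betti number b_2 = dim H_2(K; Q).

n_0=8 n_1=25 n_2=12  [Q]
∂1: piv[ab,al,ao,av,aw,ay,br] rk=7  ker:bl,bo,bv,bw,by,lo,lr,lv,lw,ly,or,ow,oy,rv,rw,ry,vw,wy
∂2: piv[abv,blw,bly,bow,brw,bwy,low,lrv,lrw,lvw] rk=10  ker:lwy,rvw
b_2=(12−10)−0=2

b_2=2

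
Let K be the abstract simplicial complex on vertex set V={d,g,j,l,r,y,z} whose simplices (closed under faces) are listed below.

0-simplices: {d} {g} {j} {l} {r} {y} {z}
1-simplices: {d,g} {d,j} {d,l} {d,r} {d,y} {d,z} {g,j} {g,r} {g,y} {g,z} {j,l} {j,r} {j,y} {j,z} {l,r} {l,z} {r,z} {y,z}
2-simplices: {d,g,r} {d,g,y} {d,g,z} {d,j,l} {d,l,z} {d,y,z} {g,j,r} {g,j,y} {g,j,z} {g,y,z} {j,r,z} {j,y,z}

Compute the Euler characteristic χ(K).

χ(K)=1

n_0=7 n_1=18 n_2=12
χ=+7−18+12=1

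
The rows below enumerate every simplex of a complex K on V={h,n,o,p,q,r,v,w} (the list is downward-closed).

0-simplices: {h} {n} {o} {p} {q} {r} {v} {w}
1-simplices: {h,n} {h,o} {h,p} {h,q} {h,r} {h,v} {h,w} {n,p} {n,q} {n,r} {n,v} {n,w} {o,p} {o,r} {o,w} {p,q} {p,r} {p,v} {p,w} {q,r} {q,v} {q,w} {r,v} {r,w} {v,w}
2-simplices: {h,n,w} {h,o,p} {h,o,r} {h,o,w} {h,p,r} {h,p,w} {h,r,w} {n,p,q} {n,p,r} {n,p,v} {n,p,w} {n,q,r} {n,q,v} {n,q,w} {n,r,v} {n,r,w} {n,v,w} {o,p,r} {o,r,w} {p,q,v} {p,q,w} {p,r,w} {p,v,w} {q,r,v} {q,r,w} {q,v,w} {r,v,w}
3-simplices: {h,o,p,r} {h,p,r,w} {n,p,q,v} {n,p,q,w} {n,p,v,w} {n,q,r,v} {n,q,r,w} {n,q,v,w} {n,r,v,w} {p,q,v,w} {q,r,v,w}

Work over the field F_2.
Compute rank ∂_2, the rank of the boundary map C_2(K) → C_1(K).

n_0=8 n_1=25 n_2=27 n_3=11  [Z2]
∂1: piv[hn,ho,hp,hq,hr,hv,hw] rk=7  ker:np,nq,nr,nv,nw,op,or,ow,pq,pr,pv,pw,qr,qv,qw,rv,rw,vw
∂2: piv[hnw,hop,hor,how,hpr,hpw,hrw,npq,npr,npv,npw,nqr,nqv,nqw,nrv,nvw] rk=16  ker:nrw,opr,orw,pqv,pqw,prw,pvw,qrv,qrw,qvw,rvw
∂3: piv[hopr,hprw,npqv,npqw,npvw,nqrv,nqrw,nqvw,nrvw] rk=9  ker:pqvw,qrvw
rk∂_2=16

rank∂_2=16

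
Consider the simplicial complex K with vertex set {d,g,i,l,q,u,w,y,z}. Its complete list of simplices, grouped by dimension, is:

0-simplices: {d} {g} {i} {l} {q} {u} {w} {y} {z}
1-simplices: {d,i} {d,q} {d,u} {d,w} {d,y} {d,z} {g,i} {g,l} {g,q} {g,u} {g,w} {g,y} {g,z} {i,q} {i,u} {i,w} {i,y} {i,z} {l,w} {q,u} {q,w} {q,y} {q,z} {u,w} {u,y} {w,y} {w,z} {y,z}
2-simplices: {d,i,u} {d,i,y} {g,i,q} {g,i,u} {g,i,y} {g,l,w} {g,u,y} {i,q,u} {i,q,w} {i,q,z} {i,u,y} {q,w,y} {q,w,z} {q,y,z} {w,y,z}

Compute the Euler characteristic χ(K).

χ(K)=-4

n_0=9 n_1=28 n_2=15
χ=+9−28+15=-4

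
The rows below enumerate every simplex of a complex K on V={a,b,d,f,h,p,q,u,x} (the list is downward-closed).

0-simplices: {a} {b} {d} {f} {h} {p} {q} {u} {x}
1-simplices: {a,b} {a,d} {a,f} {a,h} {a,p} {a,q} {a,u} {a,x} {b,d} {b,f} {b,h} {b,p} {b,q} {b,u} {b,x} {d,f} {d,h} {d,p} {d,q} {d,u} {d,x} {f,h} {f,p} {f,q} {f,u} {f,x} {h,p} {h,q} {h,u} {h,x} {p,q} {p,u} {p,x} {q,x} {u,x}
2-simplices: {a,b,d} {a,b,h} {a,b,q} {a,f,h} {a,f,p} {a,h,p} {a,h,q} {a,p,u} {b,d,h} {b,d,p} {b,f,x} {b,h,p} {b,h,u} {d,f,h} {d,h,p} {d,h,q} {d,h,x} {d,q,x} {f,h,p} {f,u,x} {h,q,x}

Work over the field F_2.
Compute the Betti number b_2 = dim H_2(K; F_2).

n_0=9 n_1=35 n_2=21  [Z2]
∂1: piv[ab,ad,af,ah,ap,aq,au,ax] rk=8  ker:bd,bf,bh,bp,bq,bu,bx,df,dh,dp,dq,du,dx,fh,fp,fq,fu,fx,hp,hq,hu,hx,pq,pu,px,qx,ux
∂2: piv[abd,abh,abq,afh,afp,ahp,ahq,apu,bdh,bdp,bfx,bhp,bhu,dfh,dhq,dhx,dqx,fux] rk=18  ker:dhp,fhp,hqx
b_2=(21−18)−0=3

b_2=3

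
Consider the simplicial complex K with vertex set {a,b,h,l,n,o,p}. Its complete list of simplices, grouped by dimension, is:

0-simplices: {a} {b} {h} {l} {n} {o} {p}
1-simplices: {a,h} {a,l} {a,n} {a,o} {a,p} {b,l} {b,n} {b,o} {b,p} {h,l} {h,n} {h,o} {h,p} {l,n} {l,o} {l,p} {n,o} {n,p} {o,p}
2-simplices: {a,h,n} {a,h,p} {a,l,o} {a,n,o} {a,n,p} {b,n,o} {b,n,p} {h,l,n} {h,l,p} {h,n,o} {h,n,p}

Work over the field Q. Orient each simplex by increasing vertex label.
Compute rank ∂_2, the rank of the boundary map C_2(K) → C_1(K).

rank∂_2=10

n_0=7 n_1=19 n_2=11  [Q]
∂1: piv[ah,al,an,ao,ap,bl] rk=6  ker:bn,bo,bp,hl,hn,ho,hp,ln,lo,lp,no,np,op
∂2: piv[ahn,ahp,alo,ano,anp,bno,bnp,hln,hlp,hno] rk=10  ker:hnp
rk∂_2=10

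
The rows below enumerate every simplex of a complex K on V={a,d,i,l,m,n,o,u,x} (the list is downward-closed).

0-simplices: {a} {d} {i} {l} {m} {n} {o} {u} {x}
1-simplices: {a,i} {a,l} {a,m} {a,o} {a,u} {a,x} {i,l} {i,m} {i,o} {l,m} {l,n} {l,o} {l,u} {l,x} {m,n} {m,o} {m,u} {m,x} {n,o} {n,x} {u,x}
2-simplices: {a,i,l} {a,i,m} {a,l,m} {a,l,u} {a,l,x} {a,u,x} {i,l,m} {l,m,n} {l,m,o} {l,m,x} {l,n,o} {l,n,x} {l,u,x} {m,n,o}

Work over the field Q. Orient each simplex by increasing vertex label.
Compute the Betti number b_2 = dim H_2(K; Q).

n_0=9 n_1=21 n_2=14  [Q]
∂1: piv[ai,al,am,ao,au,ax,ln] rk=7  ker:il,im,io,lm,lo,lu,lx,mn,mo,mu,mx,no,nx,ux
∂2: piv[ail,aim,alm,alu,alx,aux,lmn,lmo,lmx,lno,lnx] rk=11  ker:ilm,lux,mno
b_2=(14−11)−0=3

b_2=3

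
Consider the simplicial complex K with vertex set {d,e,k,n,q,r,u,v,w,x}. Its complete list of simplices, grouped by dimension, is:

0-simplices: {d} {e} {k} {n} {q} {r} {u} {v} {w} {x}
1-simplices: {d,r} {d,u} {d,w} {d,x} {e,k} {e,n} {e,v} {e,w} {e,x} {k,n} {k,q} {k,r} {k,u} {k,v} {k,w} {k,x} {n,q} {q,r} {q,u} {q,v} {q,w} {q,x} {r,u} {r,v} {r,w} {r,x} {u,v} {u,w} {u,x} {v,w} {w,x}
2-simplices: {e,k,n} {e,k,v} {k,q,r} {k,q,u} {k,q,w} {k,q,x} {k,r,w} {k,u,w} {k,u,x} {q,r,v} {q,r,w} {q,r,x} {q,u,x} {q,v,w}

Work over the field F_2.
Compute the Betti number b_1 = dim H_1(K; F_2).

n_0=10 n_1=31 n_2=14  [Z2]
∂1: piv[dr,du,dw,dx,ek,en,ev,ew,kq] rk=9  ker:ex,kn,kr,ku,kv,kw,kx,nq,qr,qu,qv,qw,qx,ru,rv,rw,rx,uv,uw,ux,vw,wx
∂2: piv[ekn,ekv,kqr,kqu,kqw,kqx,krw,kuw,kux,qrv,qrx,qvw] rk=12  ker:qrw,qux
b_1=(31−9)−12=10

b_1=10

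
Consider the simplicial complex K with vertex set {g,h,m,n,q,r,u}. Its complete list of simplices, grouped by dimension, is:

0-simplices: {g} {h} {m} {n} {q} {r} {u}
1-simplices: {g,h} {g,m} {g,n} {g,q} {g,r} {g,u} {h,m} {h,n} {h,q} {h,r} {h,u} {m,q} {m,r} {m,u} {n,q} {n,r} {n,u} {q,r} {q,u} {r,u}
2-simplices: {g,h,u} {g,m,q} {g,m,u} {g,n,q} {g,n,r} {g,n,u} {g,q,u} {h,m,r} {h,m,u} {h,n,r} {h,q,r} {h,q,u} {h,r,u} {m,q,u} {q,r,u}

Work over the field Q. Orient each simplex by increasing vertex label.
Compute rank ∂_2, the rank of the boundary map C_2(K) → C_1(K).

n_0=7 n_1=20 n_2=15  [Q]
∂1: piv[gh,gm,gn,gq,gr,gu] rk=6  ker:hm,hn,hq,hr,hu,mq,mr,mu,nq,nr,nu,qr,qu,ru
∂2: piv[ghu,gmq,gmu,gnq,gnr,gnu,gqu,hmr,hmu,hnr,hqr,hqu,hru] rk=13  ker:mqu,qru
rk∂_2=13

rank∂_2=13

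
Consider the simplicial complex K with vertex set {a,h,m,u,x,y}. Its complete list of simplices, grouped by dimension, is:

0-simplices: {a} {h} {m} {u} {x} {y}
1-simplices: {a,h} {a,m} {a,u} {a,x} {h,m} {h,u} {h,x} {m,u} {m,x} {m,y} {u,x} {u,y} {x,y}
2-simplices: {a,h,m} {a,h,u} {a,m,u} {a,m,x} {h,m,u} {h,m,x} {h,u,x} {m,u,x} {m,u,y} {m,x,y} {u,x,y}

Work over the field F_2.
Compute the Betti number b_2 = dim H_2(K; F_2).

b_2=3

n_0=6 n_1=13 n_2=11  [Z2]
∂1: piv[ah,am,au,ax,my] rk=5  ker:hm,hu,hx,mu,mx,ux,uy,xy
∂2: piv[ahm,ahu,amu,amx,hmx,hux,muy,mxy] rk=8  ker:hmu,mux,uxy
b_2=(11−8)−0=3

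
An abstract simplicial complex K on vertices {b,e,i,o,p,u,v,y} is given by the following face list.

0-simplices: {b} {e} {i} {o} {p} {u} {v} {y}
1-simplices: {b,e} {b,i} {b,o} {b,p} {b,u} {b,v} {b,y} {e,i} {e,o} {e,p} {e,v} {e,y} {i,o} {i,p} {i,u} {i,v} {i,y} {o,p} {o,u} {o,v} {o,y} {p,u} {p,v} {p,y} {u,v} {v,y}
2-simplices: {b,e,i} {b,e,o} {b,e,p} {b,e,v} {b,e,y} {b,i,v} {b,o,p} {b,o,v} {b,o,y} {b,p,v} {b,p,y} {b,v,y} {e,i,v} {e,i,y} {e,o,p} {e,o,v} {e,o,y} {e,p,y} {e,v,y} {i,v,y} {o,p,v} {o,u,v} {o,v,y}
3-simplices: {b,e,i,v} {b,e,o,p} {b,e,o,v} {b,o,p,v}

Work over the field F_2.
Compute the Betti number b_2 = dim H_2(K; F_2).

b_2=5

n_0=8 n_1=26 n_2=23 n_3=4  [Z2]
∂1: piv[be,bi,bo,bp,bu,bv,by] rk=7  ker:ei,eo,ep,ev,ey,io,ip,iu,iv,iy,op,ou,ov,oy,pu,pv,py,uv,vy
∂2: piv[bei,beo,bep,bev,bey,biv,bop,bov,boy,bpv,bpy,bvy,eiy,ouv] rk=14  ker:eiv,eop,eov,eoy,epy,evy,ivy,opv,ovy
∂3: piv[beiv,beop,beov,bopv] rk=4
b_2=(23−14)−4=5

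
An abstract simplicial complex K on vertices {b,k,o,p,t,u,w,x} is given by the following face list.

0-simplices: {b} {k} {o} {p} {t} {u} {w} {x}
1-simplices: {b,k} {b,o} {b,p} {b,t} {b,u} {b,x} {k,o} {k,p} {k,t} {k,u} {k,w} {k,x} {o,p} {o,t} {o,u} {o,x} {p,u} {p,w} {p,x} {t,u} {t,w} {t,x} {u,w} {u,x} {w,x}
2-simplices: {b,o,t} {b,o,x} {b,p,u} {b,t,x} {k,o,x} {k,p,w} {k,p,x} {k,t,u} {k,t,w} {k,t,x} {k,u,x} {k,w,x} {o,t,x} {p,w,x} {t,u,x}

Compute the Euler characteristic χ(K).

n_0=8 n_1=25 n_2=15
χ=+8−25+15=-2

χ(K)=-2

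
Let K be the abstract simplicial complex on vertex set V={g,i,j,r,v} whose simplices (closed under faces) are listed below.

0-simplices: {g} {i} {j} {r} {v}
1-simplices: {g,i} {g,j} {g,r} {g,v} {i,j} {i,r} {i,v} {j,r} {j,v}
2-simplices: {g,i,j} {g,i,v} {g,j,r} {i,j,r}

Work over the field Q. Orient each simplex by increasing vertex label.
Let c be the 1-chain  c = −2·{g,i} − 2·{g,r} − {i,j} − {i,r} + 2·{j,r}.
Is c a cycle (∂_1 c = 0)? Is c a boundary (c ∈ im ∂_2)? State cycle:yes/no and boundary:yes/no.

cycle:no boundary:no

n_0=5 n_1=9 n_2=4  [Q]
∂1: piv[gi,gj,gr,gv] rk=4  ker:ij,ir,iv,jr,jv
∂2: piv[gij,giv,gjr,ijr] rk=4
∂1c = 4·{g} − 3·{j} − {r}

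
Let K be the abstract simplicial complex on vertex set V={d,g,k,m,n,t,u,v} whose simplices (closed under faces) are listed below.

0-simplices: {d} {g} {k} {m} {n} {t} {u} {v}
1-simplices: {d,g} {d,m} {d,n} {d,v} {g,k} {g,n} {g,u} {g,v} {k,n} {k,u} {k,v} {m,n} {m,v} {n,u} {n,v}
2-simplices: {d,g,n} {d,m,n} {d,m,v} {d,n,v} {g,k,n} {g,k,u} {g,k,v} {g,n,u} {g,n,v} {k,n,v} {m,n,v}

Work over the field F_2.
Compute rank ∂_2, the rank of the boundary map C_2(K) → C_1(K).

n_0=8 n_1=15 n_2=11  [Z2]
∂1: piv[dg,dm,dn,dv,gk,gu] rk=6  ker:gn,gv,kn,ku,kv,mn,mv,nu,nv
∂2: piv[dgn,dmn,dmv,dnv,gkn,gku,gkv,gnu,gnv] rk=9  ker:knv,mnv
rk∂_2=9

rank∂_2=9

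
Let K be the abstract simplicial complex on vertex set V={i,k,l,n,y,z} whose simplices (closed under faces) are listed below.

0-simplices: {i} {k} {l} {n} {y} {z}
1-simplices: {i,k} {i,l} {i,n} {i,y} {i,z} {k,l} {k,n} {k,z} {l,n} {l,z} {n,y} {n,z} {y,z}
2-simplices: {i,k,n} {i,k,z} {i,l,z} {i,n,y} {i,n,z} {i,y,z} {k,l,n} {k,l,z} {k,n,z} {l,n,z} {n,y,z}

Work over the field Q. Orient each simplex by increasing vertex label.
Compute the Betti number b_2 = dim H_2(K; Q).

b_2=3

n_0=6 n_1=13 n_2=11  [Q]
∂1: piv[ik,il,in,iy,iz] rk=5  ker:kl,kn,kz,ln,lz,ny,nz,yz
∂2: piv[ikn,ikz,ilz,iny,inz,iyz,kln,klz] rk=8  ker:knz,lnz,nyz
b_2=(11−8)−0=3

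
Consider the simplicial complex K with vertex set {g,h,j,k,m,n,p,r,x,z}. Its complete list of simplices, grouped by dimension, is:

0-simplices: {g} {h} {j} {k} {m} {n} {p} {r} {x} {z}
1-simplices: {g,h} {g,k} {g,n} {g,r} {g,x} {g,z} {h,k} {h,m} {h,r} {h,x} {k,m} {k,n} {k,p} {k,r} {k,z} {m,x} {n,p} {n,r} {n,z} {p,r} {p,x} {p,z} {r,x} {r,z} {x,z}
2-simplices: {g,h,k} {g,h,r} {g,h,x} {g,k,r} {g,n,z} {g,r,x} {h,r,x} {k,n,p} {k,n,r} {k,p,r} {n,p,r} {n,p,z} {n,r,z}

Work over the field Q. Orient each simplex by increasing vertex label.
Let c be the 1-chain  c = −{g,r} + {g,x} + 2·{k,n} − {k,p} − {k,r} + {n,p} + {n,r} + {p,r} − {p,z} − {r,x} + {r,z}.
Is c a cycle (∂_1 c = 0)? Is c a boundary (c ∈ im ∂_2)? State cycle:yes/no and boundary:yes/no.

n_0=10 n_1=25 n_2=13  [Q]
∂1: piv[gh,gk,gn,gr,gx,gz,hm,kp] rk=8  ker:hk,hr,hx,km,kn,kr,kz,mx,np,nr,nz,pr,px,pz,rx,rz,xz
∂2: piv[ghk,ghr,ghx,gkr,gnz,grx,knp,knr,kpr,npz,nrz] rk=11  ker:hrx,npr
∂1c = 0
c vs im∂2: reduces to 0 ⇒ boundary

cycle:yes boundary:yes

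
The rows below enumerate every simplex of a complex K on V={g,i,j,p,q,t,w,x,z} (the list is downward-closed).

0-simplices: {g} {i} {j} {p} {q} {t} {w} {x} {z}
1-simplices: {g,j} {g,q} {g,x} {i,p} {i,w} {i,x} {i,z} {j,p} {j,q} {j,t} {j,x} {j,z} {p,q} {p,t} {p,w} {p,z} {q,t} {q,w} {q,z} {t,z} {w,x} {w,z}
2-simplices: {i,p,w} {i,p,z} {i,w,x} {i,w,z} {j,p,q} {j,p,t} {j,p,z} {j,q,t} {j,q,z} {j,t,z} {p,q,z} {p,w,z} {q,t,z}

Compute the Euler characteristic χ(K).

n_0=9 n_1=22 n_2=13
χ=+9−22+13=0

χ(K)=0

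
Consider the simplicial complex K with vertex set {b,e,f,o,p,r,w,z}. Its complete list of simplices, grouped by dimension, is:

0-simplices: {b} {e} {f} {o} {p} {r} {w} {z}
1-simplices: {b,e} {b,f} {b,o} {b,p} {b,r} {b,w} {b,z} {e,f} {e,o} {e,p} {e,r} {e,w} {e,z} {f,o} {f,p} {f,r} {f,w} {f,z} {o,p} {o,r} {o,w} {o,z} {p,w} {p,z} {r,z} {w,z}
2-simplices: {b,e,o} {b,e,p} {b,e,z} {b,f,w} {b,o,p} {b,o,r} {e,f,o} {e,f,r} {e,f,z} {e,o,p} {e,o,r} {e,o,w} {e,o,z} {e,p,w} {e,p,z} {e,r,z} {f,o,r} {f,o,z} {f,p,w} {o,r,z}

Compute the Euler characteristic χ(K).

n_0=8 n_1=26 n_2=20
χ=+8−26+20=2

χ(K)=2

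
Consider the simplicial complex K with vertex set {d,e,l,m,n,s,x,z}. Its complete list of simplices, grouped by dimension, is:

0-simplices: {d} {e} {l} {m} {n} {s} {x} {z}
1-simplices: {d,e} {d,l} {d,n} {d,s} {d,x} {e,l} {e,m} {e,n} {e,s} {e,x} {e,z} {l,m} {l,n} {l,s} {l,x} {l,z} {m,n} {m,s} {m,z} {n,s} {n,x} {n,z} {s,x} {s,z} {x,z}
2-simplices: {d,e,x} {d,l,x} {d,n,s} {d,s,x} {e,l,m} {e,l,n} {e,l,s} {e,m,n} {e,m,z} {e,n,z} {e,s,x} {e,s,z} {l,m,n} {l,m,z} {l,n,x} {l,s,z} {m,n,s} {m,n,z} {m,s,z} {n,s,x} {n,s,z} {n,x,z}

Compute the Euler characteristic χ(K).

n_0=8 n_1=25 n_2=22
χ=+8−25+22=5

χ(K)=5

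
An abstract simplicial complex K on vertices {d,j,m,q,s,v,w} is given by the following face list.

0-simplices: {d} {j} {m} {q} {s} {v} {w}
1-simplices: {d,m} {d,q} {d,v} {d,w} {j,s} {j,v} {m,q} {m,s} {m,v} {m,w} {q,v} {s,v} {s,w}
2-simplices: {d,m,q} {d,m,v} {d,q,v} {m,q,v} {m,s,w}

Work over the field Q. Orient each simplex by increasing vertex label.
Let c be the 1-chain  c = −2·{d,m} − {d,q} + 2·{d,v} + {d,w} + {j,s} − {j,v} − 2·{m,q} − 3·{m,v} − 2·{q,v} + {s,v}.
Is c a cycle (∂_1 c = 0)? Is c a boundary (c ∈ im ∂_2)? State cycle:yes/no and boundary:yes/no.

cycle:no boundary:no

n_0=7 n_1=13 n_2=5  [Q]
∂1: piv[dm,dq,dv,dw,js,jv] rk=6  ker:mq,ms,mv,mw,qv,sv,sw
∂2: piv[dmq,dmv,dqv,msw] rk=4  ker:mqv
∂1c = 3·{m} − {q} − 3·{v} + {w}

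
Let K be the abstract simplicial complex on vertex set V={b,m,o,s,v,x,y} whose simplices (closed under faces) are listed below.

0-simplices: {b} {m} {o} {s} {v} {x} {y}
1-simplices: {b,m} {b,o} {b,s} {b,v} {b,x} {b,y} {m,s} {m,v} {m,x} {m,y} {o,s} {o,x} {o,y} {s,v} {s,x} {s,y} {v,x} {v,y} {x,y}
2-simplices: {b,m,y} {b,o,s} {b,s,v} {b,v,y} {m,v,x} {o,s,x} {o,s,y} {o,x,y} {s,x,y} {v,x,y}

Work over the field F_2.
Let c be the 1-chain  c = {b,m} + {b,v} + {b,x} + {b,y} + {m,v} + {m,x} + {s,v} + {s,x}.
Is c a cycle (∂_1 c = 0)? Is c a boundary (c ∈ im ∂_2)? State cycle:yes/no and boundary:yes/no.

n_0=7 n_1=19 n_2=10  [Z2]
∂1: piv[bm,bo,bs,bv,bx,by] rk=6  ker:ms,mv,mx,my,os,ox,oy,sv,sx,sy,vx,vy,xy
∂2: piv[bmy,bos,bsv,bvy,mvx,osx,osy,oxy,vxy] rk=9  ker:sxy
∂1c = {m} + {v} + {x} + {y}

cycle:no boundary:no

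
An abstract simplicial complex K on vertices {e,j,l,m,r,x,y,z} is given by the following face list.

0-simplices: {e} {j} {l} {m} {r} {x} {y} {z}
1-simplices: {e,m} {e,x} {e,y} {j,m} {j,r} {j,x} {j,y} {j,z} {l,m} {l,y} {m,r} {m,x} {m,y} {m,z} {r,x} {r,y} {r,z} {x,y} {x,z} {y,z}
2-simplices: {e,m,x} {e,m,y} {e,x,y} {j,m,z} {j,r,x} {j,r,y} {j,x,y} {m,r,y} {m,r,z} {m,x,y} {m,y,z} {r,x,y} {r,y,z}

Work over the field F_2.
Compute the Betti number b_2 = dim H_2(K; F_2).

n_0=8 n_1=20 n_2=13  [Z2]
∂1: piv[em,ex,ey,jm,jr,jz,lm] rk=7  ker:jx,jy,ly,mr,mx,my,mz,rx,ry,rz,xy,xz,yz
∂2: piv[emx,emy,exy,jmz,jrx,jry,jxy,mry,mrz,myz] rk=10  ker:mxy,rxy,ryz
b_2=(13−10)−0=3

b_2=3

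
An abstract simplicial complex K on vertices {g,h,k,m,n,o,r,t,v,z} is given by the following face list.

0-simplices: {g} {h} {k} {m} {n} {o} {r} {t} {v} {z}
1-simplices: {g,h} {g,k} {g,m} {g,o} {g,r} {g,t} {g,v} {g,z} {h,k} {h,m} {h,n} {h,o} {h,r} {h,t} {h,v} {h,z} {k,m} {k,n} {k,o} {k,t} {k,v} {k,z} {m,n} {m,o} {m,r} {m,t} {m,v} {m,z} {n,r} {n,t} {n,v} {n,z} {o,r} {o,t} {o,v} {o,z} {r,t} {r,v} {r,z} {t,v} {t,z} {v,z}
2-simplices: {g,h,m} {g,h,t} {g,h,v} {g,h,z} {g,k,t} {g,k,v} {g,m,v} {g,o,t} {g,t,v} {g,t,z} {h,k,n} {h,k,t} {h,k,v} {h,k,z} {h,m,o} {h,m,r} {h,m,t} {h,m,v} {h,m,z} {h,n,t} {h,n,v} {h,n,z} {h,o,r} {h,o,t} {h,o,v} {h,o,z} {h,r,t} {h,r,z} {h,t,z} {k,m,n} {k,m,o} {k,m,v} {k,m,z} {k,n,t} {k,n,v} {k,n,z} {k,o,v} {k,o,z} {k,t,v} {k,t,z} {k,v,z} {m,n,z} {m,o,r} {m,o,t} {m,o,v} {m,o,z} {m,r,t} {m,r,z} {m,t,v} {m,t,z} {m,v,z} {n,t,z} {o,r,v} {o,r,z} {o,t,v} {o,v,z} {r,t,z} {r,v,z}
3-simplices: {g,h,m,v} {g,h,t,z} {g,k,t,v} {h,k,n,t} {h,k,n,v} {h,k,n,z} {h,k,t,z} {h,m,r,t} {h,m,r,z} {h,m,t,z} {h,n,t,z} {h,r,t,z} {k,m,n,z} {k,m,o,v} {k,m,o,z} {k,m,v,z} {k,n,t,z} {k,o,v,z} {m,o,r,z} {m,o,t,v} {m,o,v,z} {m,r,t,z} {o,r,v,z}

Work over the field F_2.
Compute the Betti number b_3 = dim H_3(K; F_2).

n_0=10 n_1=42 n_2=58 n_3=23  [Z2]
∂1: piv[gh,gk,gm,go,gr,gt,gv,gz,hn] rk=9  ker:hk,hm,ho,hr,ht,hv,hz,km,kn,ko,kt,kv,kz,mn,mo,mr,mt,mv,mz,nr,nt,nv,nz,or,ot,ov,oz,rt,rv,rz,tv,tz,vz
∂2: piv[ghm,ght,ghv,ghz,gkt,gkv,gmv,got,gtv,gtz,hkn,hkt,hkz,hmo,hmr,hmt,hmz,hnt,hnv,hnz,hor,hot,hov,hoz,hrt,hrz,kmn,kmo,kmv,kvz,orv] rk=31  ker:hkv,hmv,htz,kmz,knt,knv,knz,kov,koz,ktv,ktz,mnz,mor,mot,mov,moz,mrt,mrz,mtv,mtz,mvz,ntz,orz,otv,ovz,rtz,rvz
∂3: piv[ghmv,ghtz,gktv,hknt,hknv,hknz,hktz,hmrt,hmrz,hmtz,hntz,hrtz,kmnz,kmov,kmoz,kmvz,kovz,morz,motv,orvz] rk=20  ker:kntz,movz,mrtz
b_3=(23−20)−0=3

b_3=3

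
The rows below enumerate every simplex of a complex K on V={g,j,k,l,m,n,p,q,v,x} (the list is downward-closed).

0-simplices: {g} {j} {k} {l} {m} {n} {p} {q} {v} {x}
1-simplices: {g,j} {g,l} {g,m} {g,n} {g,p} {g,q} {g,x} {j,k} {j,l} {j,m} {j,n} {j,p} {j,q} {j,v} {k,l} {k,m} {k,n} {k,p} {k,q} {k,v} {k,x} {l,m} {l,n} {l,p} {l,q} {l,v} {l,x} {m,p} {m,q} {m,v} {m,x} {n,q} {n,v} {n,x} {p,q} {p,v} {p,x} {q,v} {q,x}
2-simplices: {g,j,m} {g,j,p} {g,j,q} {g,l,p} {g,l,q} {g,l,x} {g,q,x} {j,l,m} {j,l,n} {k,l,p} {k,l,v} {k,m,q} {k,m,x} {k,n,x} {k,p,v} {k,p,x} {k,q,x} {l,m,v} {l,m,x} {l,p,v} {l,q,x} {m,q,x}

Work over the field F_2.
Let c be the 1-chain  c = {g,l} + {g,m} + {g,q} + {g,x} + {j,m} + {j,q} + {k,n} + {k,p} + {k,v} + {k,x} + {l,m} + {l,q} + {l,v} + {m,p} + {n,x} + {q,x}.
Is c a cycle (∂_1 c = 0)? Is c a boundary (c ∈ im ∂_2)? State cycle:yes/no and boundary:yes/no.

cycle:yes boundary:no

n_0=10 n_1=39 n_2=22  [Z2]
∂1: piv[gj,gl,gm,gn,gp,gq,gx,jk,jv] rk=9  ker:jl,jm,jn,jp,jq,kl,km,kn,kp,kq,kv,kx,lm,ln,lp,lq,lv,lx,mp,mq,mv,mx,nq,nv,nx,pq,pv,px,qv,qx
∂2: piv[gjm,gjp,gjq,glp,glq,glx,gqx,jlm,jln,klp,klv,kmq,kmx,knx,kpv,kpx,kqx,lmv,lmx] rk=19  ker:lpv,lqx,mqx
∂1c = 0
c vs im∂2: residual ≠ 0 ⇒ not boundary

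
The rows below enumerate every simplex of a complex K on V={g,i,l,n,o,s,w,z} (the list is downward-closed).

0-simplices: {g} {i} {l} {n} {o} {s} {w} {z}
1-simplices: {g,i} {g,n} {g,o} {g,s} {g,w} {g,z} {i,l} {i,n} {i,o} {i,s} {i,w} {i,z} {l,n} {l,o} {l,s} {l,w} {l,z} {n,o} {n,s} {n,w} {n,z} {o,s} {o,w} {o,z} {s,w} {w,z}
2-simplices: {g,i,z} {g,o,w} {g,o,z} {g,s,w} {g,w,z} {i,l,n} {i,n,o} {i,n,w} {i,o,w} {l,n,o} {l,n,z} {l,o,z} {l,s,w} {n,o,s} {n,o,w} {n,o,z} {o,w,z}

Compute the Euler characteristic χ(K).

χ(K)=-1

n_0=8 n_1=26 n_2=17
χ=+8−26+17=-1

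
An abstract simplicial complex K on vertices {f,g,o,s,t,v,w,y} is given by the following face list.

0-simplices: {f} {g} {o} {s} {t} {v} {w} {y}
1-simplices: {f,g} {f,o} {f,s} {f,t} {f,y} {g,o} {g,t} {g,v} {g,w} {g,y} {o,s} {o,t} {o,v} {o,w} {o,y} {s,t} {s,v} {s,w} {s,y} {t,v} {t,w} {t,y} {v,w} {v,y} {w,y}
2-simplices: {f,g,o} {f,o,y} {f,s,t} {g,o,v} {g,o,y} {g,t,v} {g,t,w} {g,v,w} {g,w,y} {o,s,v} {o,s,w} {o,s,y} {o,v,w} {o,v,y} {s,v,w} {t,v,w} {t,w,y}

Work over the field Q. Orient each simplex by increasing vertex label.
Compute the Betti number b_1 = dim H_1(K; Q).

n_0=8 n_1=25 n_2=17  [Q]
∂1: piv[fg,fo,fs,ft,fy,gv,gw] rk=7  ker:go,gt,gy,os,ot,ov,ow,oy,st,sv,sw,sy,tv,tw,ty,vw,vy,wy
∂2: piv[fgo,foy,fst,gov,goy,gtv,gtw,gvw,gwy,osv,osw,osy,ovw,ovy,twy] rk=15  ker:svw,tvw
b_1=(25−7)−15=3

b_1=3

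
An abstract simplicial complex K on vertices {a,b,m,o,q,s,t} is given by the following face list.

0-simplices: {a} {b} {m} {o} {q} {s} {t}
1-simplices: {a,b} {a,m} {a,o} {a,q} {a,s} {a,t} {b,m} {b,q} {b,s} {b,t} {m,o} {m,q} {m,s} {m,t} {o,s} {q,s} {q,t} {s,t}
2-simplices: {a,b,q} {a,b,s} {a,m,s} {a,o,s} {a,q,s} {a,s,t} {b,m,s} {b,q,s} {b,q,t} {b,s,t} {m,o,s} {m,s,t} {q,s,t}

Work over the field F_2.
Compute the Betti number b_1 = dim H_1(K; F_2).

b_1=1

n_0=7 n_1=18 n_2=13  [Z2]
∂1: piv[ab,am,ao,aq,as,at] rk=6  ker:bm,bq,bs,bt,mo,mq,ms,mt,os,qs,qt,st
∂2: piv[abq,abs,ams,aos,aqs,ast,bms,bqt,bst,mos,mst] rk=11  ker:bqs,qst
b_1=(18−6)−11=1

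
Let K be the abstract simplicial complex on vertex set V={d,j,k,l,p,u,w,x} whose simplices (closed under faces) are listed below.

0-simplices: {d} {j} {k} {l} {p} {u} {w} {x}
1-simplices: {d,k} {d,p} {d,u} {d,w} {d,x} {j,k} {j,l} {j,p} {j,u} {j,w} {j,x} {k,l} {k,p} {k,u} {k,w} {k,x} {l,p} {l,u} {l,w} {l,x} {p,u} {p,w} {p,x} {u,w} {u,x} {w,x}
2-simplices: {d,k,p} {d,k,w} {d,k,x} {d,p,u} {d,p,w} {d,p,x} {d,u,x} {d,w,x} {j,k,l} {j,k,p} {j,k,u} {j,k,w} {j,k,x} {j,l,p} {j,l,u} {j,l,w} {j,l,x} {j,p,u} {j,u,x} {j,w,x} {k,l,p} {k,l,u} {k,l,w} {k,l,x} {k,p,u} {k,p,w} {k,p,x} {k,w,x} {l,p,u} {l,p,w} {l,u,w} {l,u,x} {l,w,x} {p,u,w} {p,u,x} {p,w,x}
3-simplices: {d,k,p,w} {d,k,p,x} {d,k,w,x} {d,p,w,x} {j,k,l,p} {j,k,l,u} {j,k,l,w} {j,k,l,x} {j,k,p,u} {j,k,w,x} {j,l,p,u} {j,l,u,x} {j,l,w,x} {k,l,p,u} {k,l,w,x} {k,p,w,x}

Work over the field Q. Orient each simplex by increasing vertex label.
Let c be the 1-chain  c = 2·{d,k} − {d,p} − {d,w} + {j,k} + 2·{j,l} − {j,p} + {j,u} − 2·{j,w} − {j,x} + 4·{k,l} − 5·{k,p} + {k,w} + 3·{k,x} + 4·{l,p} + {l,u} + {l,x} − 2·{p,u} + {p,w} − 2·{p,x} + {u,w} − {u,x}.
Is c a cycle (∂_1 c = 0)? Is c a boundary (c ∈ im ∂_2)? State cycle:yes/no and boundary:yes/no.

cycle:yes boundary:yes

n_0=8 n_1=26 n_2=36 n_3=16  [Q]
∂1: piv[dk,dp,du,dw,dx,jk,jl] rk=7  ker:jp,ju,jw,jx,kl,kp,ku,kw,kx,lp,lu,lw,lx,pu,pw,px,uw,ux,wx
∂2: piv[dkp,dkw,dkx,dpu,dpw,dpx,dux,dwx,jkl,jkp,jku,jkw,jkx,jlp,jlu,jlw,jlx,jpu,luw] rk=19  ker:jux,jwx,klp,klu,klw,klx,kpu,kpw,kpx,kwx,lpu,lpw,lux,lwx,puw,pux,pwx
∂3: piv[dkpw,dkpx,dkwx,dpwx,jklp,jklu,jklw,jklx,jkpu,jkwx,jlpu,jlux,jlwx] rk=13  ker:klpu,klwx,kpwx
∂1c = 0
c vs im∂2: reduces to 0 ⇒ boundary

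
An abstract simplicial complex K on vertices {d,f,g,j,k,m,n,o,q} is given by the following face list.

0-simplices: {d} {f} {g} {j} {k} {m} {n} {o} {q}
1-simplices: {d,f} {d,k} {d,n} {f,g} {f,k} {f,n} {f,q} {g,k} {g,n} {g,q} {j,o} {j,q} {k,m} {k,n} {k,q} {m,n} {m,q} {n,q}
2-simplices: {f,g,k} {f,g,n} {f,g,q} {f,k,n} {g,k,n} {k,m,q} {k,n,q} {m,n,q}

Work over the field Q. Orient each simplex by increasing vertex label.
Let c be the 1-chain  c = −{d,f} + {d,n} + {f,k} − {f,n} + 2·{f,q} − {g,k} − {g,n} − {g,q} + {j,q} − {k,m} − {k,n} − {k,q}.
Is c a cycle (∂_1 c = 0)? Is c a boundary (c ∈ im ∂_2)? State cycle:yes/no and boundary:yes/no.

cycle:no boundary:no

n_0=9 n_1=18 n_2=8  [Q]
∂1: piv[df,dk,dn,fg,fq,jo,jq,km] rk=8  ker:fk,fn,gk,gn,gq,kn,kq,mn,mq,nq
∂2: piv[fgk,fgn,fgq,fkn,kmq,knq,mnq] rk=7  ker:gkn
∂1c = −3·{f} + 3·{g} − {j} + 3·{k} − {m} − 2·{n} + {q}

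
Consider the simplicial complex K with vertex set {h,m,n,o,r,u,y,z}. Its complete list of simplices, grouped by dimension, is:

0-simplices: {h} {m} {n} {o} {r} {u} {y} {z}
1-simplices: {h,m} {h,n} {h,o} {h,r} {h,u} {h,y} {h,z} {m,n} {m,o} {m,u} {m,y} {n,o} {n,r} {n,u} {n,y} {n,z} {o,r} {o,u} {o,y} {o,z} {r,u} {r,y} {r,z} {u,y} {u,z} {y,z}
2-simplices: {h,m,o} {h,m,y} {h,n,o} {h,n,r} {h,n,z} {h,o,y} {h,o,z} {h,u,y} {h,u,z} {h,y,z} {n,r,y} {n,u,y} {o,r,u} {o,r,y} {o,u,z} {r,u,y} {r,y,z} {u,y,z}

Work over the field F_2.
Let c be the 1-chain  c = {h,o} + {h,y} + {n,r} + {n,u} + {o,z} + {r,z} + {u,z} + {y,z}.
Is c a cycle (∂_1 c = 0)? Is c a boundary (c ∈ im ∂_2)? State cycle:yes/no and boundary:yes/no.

n_0=8 n_1=26 n_2=18  [Z2]
∂1: piv[hm,hn,ho,hr,hu,hy,hz] rk=7  ker:mn,mo,mu,my,no,nr,nu,ny,nz,or,ou,oy,oz,ru,ry,rz,uy,uz,yz
∂2: piv[hmo,hmy,hno,hnr,hnz,hoy,hoz,huy,huz,hyz,nry,nuy,oru,ory,ouz,ryz] rk=16  ker:ruy,uyz
∂1c = 0
c vs im∂2: reduces to 0 ⇒ boundary

cycle:yes boundary:yes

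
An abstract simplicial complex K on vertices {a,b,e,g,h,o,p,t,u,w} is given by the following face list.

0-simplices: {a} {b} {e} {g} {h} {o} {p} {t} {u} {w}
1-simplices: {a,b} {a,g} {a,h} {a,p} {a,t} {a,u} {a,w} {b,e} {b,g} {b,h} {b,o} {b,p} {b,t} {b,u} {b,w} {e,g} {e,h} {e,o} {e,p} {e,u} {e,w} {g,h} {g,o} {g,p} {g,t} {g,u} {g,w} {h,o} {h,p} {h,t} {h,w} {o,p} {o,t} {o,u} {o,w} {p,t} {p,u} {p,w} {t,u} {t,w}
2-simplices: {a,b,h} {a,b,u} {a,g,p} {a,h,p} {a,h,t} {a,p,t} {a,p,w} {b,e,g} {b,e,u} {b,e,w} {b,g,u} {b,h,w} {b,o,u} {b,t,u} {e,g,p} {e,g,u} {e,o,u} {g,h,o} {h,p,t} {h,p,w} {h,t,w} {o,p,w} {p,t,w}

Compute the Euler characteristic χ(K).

χ(K)=-7

n_0=10 n_1=40 n_2=23
χ=+10−40+23=-7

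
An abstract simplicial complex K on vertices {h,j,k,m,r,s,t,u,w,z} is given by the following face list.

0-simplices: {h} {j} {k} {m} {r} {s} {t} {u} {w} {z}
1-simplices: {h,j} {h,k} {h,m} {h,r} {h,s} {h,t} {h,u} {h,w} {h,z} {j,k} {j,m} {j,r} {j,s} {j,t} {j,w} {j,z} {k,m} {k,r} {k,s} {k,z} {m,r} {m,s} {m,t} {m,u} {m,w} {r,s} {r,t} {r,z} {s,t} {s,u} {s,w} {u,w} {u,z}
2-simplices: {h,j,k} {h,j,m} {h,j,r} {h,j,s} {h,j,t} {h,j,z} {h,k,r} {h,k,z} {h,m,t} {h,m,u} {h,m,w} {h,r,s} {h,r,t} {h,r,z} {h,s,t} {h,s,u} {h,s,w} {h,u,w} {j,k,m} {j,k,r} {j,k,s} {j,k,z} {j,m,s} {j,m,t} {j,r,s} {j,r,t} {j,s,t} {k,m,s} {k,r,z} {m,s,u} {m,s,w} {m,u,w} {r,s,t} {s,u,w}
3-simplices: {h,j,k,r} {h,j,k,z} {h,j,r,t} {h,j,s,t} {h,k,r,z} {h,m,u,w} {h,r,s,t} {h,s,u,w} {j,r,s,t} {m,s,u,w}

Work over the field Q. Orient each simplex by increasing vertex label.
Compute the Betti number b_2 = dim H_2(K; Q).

b_2=3

n_0=10 n_1=33 n_2=34 n_3=10  [Q]
∂1: piv[hj,hk,hm,hr,hs,ht,hu,hw,hz] rk=9  ker:jk,jm,jr,js,jt,jw,jz,km,kr,ks,kz,mr,ms,mt,mu,mw,rs,rt,rz,st,su,sw,uw,uz
∂2: piv[hjk,hjm,hjr,hjs,hjt,hjz,hkr,hkz,hmt,hmu,hmw,hrs,hrt,hrz,hst,hsu,hsw,huw,jkm,jks,jms] rk=21  ker:jkr,jkz,jmt,jrs,jrt,jst,kms,krz,msu,msw,muw,rst,suw
∂3: piv[hjkr,hjkz,hjrt,hjst,hkrz,hmuw,hrst,hsuw,jrst,msuw] rk=10
b_2=(34−21)−10=3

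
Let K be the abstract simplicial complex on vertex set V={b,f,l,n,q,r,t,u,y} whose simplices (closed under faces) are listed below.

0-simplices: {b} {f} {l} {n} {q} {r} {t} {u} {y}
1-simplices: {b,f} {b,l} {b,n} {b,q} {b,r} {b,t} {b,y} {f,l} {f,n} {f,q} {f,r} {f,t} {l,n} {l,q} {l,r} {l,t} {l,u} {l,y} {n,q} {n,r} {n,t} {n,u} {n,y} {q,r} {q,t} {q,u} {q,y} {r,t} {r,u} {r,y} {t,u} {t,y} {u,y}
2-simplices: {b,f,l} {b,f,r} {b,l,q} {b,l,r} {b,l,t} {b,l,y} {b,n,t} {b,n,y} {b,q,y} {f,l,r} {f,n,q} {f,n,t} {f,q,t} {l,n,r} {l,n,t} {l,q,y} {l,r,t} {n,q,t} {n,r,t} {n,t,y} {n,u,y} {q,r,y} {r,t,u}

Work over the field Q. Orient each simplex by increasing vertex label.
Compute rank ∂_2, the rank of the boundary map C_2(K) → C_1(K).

n_0=9 n_1=33 n_2=23  [Q]
∂1: piv[bf,bl,bn,bq,br,bt,by,lu] rk=8  ker:fl,fn,fq,fr,ft,ln,lq,lr,lt,ly,nq,nr,nt,nu,ny,qr,qt,qu,qy,rt,ru,ry,tu,ty,uy
∂2: piv[bfl,bfr,blq,blr,blt,bly,bnt,bny,bqy,fnq,fnt,fqt,lnr,lnt,lrt,nty,nuy,qry,rtu] rk=19  ker:flr,lqy,nqt,nrt
rk∂_2=19

rank∂_2=19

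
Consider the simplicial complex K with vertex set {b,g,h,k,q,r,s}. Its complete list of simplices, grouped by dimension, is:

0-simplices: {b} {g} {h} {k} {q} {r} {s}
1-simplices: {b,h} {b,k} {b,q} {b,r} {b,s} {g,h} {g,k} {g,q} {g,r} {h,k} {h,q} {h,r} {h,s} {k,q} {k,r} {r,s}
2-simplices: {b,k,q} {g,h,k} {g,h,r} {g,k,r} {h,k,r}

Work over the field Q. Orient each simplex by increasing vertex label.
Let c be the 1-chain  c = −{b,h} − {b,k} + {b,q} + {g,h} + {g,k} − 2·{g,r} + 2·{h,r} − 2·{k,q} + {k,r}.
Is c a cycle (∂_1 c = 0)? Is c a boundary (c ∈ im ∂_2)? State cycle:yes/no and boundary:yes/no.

cycle:no boundary:no

n_0=7 n_1=16 n_2=5  [Q]
∂1: piv[bh,bk,bq,br,bs,gh] rk=6  ker:gk,gq,gr,hk,hq,hr,hs,kq,kr,rs
∂2: piv[bkq,ghk,ghr,gkr] rk=4  ker:hkr
∂1c = {b} − 2·{h} + {k} − {q} + {r}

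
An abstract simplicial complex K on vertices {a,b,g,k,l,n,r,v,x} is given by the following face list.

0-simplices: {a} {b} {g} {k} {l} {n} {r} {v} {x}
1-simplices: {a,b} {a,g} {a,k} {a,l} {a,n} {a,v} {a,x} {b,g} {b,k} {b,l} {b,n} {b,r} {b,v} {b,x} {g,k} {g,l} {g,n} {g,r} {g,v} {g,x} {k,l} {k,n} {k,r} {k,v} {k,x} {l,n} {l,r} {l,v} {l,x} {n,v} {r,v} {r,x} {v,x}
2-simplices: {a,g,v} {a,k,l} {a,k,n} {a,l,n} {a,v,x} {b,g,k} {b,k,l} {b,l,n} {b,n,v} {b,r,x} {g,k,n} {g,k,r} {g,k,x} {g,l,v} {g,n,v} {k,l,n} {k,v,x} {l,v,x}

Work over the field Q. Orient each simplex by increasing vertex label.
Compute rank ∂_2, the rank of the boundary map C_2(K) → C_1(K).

rank∂_2=17

n_0=9 n_1=33 n_2=18  [Q]
∂1: piv[ab,ag,ak,al,an,av,ax,br] rk=8  ker:bg,bk,bl,bn,bv,bx,gk,gl,gn,gr,gv,gx,kl,kn,kr,kv,kx,ln,lr,lv,lx,nv,rv,rx,vx
∂2: piv[agv,akl,akn,aln,avx,bgk,bkl,bln,bnv,brx,gkn,gkr,gkx,glv,gnv,kvx,lvx] rk=17  ker:kln
rk∂_2=17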